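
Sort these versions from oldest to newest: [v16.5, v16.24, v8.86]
[v8.86, v16.5, v16.24]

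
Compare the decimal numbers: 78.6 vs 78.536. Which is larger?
78.6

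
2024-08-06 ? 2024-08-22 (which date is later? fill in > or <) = <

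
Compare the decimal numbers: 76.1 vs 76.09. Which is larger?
76.1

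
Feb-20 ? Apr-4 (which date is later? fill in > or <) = <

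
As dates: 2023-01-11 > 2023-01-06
True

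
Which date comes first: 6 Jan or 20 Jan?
6 Jan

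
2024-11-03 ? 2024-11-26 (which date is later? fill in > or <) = <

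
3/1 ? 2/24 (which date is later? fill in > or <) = >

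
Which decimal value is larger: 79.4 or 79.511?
79.511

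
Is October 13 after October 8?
Yes. Day 13 comes after day 8 in October — this is a date comparison, not a decimal one (the decimal 10.13 would be smaller than 10.8).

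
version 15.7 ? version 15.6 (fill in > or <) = >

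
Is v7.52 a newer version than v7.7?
Yes. Version numbers are compared segment by segment as integers, not as decimals: minor version 52 > 7, so v7.52 > v7.7 (even though the decimal 7.52 < 7.7).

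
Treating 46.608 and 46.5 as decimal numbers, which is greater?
46.608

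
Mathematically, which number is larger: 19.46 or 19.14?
19.46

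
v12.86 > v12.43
True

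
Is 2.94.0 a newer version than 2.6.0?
Yes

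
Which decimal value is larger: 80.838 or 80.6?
80.838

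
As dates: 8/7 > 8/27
False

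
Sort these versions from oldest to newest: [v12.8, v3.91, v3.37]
[v3.37, v3.91, v12.8]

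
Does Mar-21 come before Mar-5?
No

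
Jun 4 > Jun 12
False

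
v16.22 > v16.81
False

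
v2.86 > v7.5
False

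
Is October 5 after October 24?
No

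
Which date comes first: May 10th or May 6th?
May 6th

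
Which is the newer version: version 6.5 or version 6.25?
version 6.25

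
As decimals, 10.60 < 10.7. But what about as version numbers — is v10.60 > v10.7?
True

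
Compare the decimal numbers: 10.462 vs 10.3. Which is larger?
10.462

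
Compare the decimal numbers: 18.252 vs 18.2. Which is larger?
18.252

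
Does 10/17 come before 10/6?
No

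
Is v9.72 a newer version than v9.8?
Yes. Version numbers are compared segment by segment as integers, not as decimals: minor version 72 > 8, so v9.72 > v9.8 (even though the decimal 9.72 < 9.8).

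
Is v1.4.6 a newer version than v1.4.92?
No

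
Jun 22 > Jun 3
True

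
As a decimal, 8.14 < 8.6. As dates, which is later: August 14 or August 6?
August 14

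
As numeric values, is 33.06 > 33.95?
False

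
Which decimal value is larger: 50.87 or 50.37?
50.87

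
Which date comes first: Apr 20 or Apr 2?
Apr 2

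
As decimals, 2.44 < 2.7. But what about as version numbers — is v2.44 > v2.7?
True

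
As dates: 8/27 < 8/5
False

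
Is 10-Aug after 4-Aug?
Yes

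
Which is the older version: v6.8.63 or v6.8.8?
v6.8.8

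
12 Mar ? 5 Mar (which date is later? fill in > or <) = >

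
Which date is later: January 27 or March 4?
March 4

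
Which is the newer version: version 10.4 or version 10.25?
version 10.25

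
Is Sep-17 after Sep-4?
Yes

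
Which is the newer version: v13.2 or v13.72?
v13.72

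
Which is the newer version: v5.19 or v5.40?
v5.40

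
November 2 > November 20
False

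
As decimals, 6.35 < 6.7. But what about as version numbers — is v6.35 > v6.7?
True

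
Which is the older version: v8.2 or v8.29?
v8.2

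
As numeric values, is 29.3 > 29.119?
True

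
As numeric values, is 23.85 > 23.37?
True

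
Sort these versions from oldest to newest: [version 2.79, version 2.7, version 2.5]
[version 2.5, version 2.7, version 2.79]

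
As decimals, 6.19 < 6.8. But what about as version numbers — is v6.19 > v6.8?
True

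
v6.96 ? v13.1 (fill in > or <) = <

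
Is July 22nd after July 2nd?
Yes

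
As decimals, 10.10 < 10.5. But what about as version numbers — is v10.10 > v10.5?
True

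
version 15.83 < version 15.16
False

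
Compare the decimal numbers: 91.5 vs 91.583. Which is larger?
91.583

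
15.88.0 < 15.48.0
False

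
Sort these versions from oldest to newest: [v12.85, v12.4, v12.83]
[v12.4, v12.83, v12.85]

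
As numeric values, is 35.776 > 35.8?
False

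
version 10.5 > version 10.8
False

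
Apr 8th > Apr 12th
False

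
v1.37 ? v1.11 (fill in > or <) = >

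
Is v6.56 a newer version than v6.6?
Yes. Version numbers are compared segment by segment as integers, not as decimals: minor version 56 > 6, so v6.56 > v6.6 (even though the decimal 6.56 < 6.6).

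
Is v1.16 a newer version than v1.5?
Yes. Version numbers are compared segment by segment as integers, not as decimals: minor version 16 > 5, so v1.16 > v1.5 (even though the decimal 1.16 < 1.5).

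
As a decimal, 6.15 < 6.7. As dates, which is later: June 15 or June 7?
June 15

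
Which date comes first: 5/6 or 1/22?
1/22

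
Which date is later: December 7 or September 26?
December 7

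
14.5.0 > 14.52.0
False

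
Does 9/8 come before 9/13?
Yes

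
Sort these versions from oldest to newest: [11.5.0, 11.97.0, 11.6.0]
[11.5.0, 11.6.0, 11.97.0]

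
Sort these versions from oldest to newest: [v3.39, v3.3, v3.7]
[v3.3, v3.7, v3.39]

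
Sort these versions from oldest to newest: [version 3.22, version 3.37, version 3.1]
[version 3.1, version 3.22, version 3.37]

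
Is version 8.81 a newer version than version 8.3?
Yes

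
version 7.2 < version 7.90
True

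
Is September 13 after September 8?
Yes. Day 13 comes after day 8 in September — this is a date comparison, not a decimal one (the decimal 9.13 would be smaller than 9.8).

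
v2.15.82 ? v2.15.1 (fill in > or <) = >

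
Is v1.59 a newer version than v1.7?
Yes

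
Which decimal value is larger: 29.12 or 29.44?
29.44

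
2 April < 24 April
True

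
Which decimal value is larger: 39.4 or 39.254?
39.4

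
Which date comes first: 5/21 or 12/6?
5/21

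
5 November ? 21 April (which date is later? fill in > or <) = >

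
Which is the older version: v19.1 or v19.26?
v19.1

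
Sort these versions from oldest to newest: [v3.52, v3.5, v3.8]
[v3.5, v3.8, v3.52]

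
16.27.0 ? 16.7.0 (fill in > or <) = >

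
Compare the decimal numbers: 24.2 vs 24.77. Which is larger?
24.77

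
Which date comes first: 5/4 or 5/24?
5/4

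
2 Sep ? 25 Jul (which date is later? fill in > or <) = >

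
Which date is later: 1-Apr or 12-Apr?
12-Apr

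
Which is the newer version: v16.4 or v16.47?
v16.47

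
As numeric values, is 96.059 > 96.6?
False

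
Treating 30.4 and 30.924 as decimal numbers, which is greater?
30.924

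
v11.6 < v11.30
True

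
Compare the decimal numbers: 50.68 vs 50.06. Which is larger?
50.68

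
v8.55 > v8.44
True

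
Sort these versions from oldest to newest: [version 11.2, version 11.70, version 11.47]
[version 11.2, version 11.47, version 11.70]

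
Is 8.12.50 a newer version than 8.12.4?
Yes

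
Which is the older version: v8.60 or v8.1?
v8.1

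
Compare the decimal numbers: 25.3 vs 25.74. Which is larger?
25.74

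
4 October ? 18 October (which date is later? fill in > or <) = <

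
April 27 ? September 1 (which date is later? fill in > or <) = <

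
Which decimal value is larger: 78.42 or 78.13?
78.42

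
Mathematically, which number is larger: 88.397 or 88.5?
88.5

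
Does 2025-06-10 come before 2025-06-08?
No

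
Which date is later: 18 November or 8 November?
18 November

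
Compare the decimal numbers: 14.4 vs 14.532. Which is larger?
14.532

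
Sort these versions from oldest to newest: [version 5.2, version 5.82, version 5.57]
[version 5.2, version 5.57, version 5.82]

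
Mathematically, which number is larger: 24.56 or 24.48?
24.56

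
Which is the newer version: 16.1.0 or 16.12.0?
16.12.0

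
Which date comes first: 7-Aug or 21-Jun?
21-Jun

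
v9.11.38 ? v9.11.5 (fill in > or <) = >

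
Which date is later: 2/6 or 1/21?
2/6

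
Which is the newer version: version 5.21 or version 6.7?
version 6.7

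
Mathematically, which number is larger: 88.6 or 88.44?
88.6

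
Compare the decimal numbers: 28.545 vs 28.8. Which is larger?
28.8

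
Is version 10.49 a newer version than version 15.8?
No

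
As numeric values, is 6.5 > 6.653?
False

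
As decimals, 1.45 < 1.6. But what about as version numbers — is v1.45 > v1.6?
True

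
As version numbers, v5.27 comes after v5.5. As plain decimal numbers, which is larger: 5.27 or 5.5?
5.5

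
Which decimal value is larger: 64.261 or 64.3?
64.3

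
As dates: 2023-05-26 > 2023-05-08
True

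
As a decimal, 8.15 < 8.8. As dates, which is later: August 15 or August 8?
August 15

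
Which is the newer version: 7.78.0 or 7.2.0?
7.78.0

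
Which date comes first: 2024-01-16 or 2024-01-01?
2024-01-01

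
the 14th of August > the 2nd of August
True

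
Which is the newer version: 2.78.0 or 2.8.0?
2.78.0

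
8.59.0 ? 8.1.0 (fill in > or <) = >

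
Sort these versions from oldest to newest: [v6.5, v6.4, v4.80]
[v4.80, v6.4, v6.5]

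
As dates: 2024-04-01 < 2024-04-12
True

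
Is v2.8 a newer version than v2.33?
No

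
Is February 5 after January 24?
Yes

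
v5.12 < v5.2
False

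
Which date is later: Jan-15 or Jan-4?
Jan-15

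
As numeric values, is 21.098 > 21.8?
False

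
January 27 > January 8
True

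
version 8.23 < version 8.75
True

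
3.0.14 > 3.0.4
True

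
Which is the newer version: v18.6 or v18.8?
v18.8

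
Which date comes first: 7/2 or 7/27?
7/2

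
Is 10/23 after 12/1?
No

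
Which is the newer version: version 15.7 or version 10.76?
version 15.7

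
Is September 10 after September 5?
Yes. Day 10 comes after day 5 in September — this is a date comparison, not a decimal one (the decimal 9.10 would be smaller than 9.5).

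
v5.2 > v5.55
False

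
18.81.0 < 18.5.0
False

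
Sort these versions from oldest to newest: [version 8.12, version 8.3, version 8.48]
[version 8.3, version 8.12, version 8.48]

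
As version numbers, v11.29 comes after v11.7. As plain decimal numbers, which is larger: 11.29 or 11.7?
11.7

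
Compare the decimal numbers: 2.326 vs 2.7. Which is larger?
2.7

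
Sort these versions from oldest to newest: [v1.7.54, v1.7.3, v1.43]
[v1.7.3, v1.7.54, v1.43]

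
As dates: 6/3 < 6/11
True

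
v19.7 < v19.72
True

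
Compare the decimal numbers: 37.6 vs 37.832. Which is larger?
37.832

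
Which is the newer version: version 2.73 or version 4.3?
version 4.3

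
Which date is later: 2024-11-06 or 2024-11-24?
2024-11-24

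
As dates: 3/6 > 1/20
True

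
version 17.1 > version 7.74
True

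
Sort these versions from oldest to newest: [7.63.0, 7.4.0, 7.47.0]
[7.4.0, 7.47.0, 7.63.0]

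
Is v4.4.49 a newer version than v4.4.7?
Yes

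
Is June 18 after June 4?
Yes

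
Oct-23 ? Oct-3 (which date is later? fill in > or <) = >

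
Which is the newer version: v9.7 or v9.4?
v9.7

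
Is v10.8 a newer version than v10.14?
No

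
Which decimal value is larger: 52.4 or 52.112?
52.4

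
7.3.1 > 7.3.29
False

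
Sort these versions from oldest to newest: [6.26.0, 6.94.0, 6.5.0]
[6.5.0, 6.26.0, 6.94.0]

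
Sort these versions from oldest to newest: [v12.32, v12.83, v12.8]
[v12.8, v12.32, v12.83]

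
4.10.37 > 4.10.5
True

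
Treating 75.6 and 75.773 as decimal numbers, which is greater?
75.773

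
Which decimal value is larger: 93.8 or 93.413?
93.8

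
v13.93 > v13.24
True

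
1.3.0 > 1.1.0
True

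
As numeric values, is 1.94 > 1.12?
True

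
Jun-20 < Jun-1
False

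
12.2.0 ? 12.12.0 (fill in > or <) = <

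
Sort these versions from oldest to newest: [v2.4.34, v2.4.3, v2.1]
[v2.1, v2.4.3, v2.4.34]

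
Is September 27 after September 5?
Yes. Day 27 comes after day 5 in September — this is a date comparison, not a decimal one (the decimal 9.27 would be smaller than 9.5).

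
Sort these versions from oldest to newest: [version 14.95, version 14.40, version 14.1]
[version 14.1, version 14.40, version 14.95]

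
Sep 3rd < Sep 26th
True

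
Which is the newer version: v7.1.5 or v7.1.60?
v7.1.60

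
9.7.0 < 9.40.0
True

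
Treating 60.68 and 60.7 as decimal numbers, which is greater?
60.7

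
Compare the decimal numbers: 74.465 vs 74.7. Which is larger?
74.7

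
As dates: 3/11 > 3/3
True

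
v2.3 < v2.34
True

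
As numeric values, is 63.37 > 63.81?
False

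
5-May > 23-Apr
True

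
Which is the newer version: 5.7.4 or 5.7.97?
5.7.97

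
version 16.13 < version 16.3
False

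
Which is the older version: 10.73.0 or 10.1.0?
10.1.0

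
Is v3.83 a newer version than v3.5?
Yes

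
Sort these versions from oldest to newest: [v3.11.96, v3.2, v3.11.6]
[v3.2, v3.11.6, v3.11.96]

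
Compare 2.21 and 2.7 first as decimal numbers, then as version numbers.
As decimals: 2.21 < 2.7. As versions: v2.21 > v2.7 (minor version 21 > 7).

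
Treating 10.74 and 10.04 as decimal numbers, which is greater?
10.74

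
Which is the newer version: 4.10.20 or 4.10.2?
4.10.20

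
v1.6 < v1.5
False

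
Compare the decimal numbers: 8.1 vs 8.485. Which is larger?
8.485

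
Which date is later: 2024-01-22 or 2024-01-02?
2024-01-22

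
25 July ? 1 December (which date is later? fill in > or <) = <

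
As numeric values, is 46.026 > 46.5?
False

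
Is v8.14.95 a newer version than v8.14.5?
Yes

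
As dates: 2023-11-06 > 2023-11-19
False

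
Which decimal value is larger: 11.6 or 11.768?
11.768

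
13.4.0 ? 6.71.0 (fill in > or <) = >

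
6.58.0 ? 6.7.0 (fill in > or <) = >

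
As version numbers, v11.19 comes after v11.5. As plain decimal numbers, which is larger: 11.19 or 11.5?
11.5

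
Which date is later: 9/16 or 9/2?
9/16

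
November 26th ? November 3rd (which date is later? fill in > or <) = >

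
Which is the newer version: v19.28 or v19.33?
v19.33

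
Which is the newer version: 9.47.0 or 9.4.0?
9.47.0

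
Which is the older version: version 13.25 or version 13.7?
version 13.7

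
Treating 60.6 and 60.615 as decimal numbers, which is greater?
60.615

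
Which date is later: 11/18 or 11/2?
11/18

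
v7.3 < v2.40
False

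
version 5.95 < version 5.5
False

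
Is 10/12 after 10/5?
Yes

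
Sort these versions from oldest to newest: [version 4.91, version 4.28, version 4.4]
[version 4.4, version 4.28, version 4.91]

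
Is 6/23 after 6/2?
Yes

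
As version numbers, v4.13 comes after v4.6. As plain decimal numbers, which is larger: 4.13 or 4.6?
4.6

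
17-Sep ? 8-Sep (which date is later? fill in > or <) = >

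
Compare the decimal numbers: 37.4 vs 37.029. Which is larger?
37.4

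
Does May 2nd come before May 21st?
Yes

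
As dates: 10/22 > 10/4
True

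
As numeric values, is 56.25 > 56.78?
False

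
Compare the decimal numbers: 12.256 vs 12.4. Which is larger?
12.4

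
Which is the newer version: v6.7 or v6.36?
v6.36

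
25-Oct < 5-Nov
True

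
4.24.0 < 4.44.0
True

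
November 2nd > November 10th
False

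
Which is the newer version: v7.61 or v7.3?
v7.61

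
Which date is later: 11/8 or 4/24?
11/8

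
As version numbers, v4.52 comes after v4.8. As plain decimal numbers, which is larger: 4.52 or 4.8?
4.8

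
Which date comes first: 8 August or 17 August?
8 August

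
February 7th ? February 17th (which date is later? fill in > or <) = <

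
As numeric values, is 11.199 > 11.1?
True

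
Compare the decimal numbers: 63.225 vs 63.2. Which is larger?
63.225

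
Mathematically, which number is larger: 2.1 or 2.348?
2.348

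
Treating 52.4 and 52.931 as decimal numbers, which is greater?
52.931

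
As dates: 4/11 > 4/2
True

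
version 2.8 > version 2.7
True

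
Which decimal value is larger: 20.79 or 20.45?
20.79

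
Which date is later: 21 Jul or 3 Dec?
3 Dec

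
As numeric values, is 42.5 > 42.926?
False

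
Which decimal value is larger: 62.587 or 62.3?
62.587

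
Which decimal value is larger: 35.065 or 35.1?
35.1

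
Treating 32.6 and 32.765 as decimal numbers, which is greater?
32.765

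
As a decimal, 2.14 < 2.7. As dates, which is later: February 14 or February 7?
February 14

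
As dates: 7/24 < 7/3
False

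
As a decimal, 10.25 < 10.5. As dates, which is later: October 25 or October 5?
October 25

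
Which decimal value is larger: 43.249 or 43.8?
43.8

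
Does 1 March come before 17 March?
Yes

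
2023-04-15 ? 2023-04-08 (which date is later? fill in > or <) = >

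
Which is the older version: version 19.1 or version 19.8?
version 19.1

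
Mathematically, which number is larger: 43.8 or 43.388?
43.8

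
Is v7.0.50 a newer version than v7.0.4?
Yes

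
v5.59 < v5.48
False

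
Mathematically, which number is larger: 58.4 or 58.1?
58.4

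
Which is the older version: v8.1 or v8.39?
v8.1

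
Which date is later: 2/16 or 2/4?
2/16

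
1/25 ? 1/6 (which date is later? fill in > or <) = >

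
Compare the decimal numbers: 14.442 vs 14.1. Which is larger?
14.442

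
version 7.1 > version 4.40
True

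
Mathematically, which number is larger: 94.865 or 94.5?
94.865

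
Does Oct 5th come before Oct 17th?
Yes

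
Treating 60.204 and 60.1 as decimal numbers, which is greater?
60.204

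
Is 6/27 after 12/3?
No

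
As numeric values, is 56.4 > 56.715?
False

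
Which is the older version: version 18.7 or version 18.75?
version 18.7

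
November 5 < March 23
False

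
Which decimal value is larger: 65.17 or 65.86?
65.86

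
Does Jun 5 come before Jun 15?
Yes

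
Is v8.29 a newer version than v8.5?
Yes. Version numbers are compared segment by segment as integers, not as decimals: minor version 29 > 5, so v8.29 > v8.5 (even though the decimal 8.29 < 8.5).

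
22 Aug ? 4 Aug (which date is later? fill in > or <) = >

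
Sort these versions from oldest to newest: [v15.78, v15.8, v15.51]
[v15.8, v15.51, v15.78]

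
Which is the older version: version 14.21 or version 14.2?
version 14.2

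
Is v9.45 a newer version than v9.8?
Yes. Version numbers are compared segment by segment as integers, not as decimals: minor version 45 > 8, so v9.45 > v9.8 (even though the decimal 9.45 < 9.8).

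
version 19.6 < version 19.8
True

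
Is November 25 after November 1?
Yes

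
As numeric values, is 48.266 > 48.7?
False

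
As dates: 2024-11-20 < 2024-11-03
False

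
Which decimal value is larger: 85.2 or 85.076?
85.2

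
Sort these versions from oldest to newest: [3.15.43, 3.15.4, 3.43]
[3.15.4, 3.15.43, 3.43]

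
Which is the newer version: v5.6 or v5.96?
v5.96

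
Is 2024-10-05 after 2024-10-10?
No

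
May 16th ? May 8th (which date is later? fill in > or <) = >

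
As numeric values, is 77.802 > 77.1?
True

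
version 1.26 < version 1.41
True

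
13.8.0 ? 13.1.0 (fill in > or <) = >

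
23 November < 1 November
False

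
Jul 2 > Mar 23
True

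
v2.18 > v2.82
False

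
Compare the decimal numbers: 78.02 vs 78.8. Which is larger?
78.8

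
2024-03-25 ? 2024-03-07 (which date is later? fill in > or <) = >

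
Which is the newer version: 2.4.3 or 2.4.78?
2.4.78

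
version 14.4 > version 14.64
False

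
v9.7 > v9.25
False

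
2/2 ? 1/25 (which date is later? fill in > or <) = >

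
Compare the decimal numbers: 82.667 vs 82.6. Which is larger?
82.667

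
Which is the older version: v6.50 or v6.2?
v6.2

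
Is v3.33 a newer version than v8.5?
No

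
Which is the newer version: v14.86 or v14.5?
v14.86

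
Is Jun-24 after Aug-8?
No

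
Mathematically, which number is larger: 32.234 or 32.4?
32.4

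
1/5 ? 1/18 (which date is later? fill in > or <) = <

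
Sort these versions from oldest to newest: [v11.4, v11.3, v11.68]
[v11.3, v11.4, v11.68]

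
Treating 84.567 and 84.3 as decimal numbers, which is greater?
84.567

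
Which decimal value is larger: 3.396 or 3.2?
3.396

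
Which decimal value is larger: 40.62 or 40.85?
40.85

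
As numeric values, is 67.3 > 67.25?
True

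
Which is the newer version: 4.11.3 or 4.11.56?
4.11.56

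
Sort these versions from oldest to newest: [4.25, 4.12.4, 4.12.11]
[4.12.4, 4.12.11, 4.25]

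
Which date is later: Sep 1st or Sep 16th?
Sep 16th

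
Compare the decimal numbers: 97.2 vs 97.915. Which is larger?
97.915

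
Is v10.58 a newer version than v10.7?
Yes. Version numbers are compared segment by segment as integers, not as decimals: minor version 58 > 7, so v10.58 > v10.7 (even though the decimal 10.58 < 10.7).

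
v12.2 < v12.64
True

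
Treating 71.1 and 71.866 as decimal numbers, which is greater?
71.866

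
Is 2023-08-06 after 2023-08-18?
No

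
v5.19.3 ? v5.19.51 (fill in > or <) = <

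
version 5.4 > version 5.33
False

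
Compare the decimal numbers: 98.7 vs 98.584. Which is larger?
98.7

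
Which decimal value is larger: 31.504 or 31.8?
31.8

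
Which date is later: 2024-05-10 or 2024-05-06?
2024-05-10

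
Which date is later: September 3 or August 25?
September 3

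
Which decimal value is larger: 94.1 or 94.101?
94.101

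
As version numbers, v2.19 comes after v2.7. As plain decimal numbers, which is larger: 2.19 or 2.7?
2.7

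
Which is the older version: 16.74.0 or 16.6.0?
16.6.0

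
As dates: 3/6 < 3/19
True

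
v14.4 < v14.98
True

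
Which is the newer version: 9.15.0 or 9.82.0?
9.82.0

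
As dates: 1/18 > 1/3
True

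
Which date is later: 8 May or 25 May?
25 May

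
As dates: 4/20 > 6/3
False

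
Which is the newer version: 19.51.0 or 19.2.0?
19.51.0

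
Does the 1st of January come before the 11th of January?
Yes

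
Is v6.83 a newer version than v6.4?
Yes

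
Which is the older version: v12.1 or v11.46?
v11.46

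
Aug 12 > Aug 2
True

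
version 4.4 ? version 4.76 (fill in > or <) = <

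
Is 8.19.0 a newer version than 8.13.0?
Yes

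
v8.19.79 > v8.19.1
True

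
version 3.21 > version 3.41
False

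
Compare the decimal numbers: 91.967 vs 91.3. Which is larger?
91.967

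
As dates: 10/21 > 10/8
True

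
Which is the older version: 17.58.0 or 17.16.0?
17.16.0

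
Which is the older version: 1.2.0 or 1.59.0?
1.2.0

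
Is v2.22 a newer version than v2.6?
Yes. Version numbers are compared segment by segment as integers, not as decimals: minor version 22 > 6, so v2.22 > v2.6 (even though the decimal 2.22 < 2.6).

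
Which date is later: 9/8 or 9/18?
9/18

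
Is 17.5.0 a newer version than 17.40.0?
No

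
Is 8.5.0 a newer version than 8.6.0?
No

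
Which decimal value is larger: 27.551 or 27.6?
27.6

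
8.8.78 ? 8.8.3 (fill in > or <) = >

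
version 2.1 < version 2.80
True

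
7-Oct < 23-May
False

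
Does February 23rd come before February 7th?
No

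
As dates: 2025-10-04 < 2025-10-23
True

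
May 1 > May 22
False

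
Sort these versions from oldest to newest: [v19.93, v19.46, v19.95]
[v19.46, v19.93, v19.95]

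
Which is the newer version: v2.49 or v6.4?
v6.4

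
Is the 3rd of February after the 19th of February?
No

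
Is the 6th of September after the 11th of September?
No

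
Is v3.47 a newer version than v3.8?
Yes. Version numbers are compared segment by segment as integers, not as decimals: minor version 47 > 8, so v3.47 > v3.8 (even though the decimal 3.47 < 3.8).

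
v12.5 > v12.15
False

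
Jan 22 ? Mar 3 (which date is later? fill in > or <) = <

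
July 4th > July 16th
False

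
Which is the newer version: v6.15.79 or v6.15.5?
v6.15.79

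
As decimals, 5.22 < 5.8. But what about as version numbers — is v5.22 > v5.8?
True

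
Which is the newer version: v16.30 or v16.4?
v16.30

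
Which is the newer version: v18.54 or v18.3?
v18.54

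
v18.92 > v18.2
True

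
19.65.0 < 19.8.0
False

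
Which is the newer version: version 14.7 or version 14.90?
version 14.90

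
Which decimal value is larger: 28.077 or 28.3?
28.3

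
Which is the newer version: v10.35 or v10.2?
v10.35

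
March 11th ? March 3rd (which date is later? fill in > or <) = >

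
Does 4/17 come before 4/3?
No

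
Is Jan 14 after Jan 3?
Yes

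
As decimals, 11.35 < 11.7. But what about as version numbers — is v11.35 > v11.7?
True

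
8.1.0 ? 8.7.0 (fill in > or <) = <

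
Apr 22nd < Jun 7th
True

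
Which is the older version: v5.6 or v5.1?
v5.1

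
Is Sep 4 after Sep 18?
No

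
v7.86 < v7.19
False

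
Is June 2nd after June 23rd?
No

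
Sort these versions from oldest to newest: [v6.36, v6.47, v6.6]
[v6.6, v6.36, v6.47]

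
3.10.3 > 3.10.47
False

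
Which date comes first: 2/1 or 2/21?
2/1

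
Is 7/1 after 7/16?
No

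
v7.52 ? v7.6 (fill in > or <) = >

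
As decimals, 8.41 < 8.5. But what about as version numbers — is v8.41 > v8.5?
True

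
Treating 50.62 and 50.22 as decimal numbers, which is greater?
50.62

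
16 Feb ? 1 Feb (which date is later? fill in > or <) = >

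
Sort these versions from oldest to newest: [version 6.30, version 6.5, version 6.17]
[version 6.5, version 6.17, version 6.30]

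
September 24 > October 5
False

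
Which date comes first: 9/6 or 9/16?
9/6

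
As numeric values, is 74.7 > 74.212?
True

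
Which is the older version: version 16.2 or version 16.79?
version 16.2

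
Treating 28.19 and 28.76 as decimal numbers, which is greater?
28.76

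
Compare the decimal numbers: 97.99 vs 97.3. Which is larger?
97.99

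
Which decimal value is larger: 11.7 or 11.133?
11.7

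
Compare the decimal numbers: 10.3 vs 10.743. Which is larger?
10.743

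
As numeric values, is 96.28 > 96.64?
False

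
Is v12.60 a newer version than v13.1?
No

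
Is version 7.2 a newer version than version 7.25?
No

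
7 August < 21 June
False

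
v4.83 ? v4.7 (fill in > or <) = >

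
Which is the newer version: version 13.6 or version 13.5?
version 13.6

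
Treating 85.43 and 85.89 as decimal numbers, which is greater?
85.89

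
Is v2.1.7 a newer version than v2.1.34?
No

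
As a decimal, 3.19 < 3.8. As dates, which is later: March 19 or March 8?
March 19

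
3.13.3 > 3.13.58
False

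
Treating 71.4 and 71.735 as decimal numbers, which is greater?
71.735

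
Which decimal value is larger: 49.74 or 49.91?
49.91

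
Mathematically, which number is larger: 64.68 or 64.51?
64.68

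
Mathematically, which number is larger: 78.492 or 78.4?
78.492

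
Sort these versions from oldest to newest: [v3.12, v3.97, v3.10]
[v3.10, v3.12, v3.97]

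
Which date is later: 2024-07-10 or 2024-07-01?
2024-07-10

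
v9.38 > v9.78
False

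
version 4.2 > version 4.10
False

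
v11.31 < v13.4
True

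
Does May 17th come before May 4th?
No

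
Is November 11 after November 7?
Yes. Day 11 comes after day 7 in November — this is a date comparison, not a decimal one (the decimal 11.11 would be smaller than 11.7).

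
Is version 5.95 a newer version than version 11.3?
No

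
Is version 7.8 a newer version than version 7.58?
No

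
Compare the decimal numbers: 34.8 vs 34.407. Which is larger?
34.8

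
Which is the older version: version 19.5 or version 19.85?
version 19.5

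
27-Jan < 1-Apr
True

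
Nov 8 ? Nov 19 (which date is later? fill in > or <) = <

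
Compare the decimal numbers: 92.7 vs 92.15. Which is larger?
92.7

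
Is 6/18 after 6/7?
Yes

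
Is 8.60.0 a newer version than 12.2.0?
No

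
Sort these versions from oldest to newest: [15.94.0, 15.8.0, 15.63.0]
[15.8.0, 15.63.0, 15.94.0]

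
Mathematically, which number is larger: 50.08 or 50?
50.08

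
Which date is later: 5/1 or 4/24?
5/1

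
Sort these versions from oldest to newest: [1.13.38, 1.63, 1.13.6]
[1.13.6, 1.13.38, 1.63]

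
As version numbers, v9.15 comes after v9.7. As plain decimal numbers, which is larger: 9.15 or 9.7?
9.7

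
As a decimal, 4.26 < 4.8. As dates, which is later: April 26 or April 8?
April 26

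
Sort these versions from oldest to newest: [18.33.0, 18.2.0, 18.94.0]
[18.2.0, 18.33.0, 18.94.0]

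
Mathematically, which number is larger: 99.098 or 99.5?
99.5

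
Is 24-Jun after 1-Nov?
No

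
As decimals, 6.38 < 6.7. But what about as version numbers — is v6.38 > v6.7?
True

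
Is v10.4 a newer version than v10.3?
Yes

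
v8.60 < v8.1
False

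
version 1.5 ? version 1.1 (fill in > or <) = >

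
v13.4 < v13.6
True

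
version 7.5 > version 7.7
False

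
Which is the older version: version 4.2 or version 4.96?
version 4.2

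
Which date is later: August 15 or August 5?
August 15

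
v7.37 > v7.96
False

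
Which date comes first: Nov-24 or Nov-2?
Nov-2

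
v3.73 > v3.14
True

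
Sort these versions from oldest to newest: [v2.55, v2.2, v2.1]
[v2.1, v2.2, v2.55]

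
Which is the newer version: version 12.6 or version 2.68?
version 12.6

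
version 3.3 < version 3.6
True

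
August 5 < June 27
False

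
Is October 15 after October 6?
Yes. Day 15 comes after day 6 in October — this is a date comparison, not a decimal one (the decimal 10.15 would be smaller than 10.6).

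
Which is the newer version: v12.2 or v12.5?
v12.5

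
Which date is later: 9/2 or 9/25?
9/25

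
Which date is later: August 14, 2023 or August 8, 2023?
August 14, 2023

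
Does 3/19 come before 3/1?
No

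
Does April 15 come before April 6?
No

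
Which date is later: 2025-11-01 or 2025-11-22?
2025-11-22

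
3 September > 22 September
False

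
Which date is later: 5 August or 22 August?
22 August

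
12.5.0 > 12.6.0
False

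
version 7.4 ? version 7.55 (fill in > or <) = <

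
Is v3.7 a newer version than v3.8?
No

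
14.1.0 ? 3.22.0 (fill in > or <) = >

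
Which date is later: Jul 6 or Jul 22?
Jul 22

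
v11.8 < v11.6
False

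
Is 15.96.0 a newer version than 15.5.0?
Yes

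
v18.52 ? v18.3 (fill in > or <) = >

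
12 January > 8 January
True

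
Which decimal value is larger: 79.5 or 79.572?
79.572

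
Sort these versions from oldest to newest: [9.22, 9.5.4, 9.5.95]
[9.5.4, 9.5.95, 9.22]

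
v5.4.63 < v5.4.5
False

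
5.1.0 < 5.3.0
True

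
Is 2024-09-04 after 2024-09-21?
No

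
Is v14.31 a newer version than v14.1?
Yes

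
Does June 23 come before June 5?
No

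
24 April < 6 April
False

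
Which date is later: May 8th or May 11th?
May 11th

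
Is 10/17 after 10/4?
Yes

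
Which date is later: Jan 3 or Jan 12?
Jan 12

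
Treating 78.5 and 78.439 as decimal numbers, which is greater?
78.5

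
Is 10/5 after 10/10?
No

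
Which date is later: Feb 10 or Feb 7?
Feb 10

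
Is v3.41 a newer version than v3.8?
Yes. Version numbers are compared segment by segment as integers, not as decimals: minor version 41 > 8, so v3.41 > v3.8 (even though the decimal 3.41 < 3.8).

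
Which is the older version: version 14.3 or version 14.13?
version 14.3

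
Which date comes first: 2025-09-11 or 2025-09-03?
2025-09-03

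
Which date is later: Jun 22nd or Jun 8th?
Jun 22nd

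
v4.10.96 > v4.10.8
True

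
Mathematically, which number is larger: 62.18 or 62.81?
62.81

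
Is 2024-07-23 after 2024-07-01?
Yes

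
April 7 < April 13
True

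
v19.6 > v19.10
False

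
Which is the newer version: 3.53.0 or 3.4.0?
3.53.0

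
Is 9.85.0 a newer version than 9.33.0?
Yes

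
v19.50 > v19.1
True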